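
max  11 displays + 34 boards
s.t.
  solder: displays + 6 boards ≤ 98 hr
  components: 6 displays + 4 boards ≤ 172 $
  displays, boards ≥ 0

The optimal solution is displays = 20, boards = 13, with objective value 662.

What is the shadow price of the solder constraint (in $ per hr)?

5

Check each constraint at x*: solder 98/98 (tight); components 172/172 (tight).
The binding rows give the dual system: 1·y_solder + 6·y_components = 11 and 6·y_solder + 4·y_components = 34.
→ y_solder = 5 and y_components = 1.
Shadow price of solder = 5.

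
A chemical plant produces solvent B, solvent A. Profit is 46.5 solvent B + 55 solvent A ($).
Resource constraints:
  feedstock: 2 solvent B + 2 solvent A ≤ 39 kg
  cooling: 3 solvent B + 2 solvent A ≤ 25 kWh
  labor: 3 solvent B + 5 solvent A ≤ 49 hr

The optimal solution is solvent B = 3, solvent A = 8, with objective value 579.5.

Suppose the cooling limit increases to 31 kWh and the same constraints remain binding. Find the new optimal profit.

624.5

Binding: cooling and labor. Non-binding: feedstock (17 unused).
Slack constraints have shadow price 0 (complementary slackness).
The binding rows give the dual system: 3·y_cooling + 3·y_labor = 46.5 and 2·y_cooling + 5·y_labor = 55.
This yields shadow prices y_cooling = 7.5, y_labor = 8.
Δz = y_cooling·Δb = 7.5 × (6) = 45, so new z* = 579.5 + 45 = 624.5.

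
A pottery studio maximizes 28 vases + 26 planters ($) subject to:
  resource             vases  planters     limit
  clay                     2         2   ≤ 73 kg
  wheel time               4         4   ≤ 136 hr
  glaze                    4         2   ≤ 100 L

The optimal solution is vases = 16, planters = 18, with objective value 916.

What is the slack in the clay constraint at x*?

5

clay used = 2·16 + 2·18 = 68; slack = 73 − 68 = 5.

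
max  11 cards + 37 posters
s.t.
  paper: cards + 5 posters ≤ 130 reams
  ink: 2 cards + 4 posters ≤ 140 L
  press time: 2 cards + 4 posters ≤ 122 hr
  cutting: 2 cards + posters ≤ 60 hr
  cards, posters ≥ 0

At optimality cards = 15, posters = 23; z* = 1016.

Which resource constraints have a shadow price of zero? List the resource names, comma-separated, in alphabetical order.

cutting, ink

paper: 130/130 (binding)
ink: 122/140 (slack 18)
press time: 122/122 (binding)
cutting: 53/60 (slack 7)
By complementary slackness, a constraint with positive slack has shadow price 0 → cutting, ink.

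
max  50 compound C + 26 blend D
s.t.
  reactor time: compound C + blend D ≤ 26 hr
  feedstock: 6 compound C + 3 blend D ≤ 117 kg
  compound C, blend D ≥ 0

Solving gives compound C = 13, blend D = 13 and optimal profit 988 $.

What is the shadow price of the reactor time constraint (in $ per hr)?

Check each constraint at x*: reactor time 26/26 (tight); feedstock 117/117 (tight).
The binding rows give the dual system: 1·y_reactor time + 6·y_feedstock = 50 and 1·y_reactor time + 3·y_feedstock = 26.
This yields shadow prices y_reactor time = 2, y_feedstock = 8.
Shadow price of reactor time = 2.

2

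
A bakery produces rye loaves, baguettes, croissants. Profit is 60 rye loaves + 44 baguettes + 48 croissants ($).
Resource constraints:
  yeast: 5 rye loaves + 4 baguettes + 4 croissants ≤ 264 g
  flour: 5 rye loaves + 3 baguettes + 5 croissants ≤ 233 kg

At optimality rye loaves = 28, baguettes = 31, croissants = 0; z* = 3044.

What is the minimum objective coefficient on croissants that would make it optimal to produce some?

52

Check each constraint at x*: yeast 264/264 (tight); flour 233/233 (tight).
Dual feasibility on the basic columns requires 5·y_yeast + 5·y_flour = 60, 4·y_yeast + 3·y_flour = 44.
→ y_yeast = 8 and y_flour = 4.
croissants enters the basis when its profit ≥ yᵀa₃ = 8·4 + 4·5 = 52.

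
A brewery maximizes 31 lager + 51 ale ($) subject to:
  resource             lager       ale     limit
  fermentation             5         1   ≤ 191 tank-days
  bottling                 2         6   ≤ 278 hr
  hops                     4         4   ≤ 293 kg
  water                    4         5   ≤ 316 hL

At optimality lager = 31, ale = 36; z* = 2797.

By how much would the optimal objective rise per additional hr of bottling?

At the optimum: fermentation uses 191 of 191 (binding); bottling uses 278 of 278 (binding); hops uses 268 of 293 (slack = 25); water uses 304 of 316 (slack = 12).
Since hops, water are not tight, their duals are 0.
Dual feasibility on the basic columns requires 5·y_fermentation + 2·y_bottling = 31, 1·y_fermentation + 6·y_bottling = 51.
→ y_fermentation = 3 and y_bottling = 8.
Shadow price of bottling = 8.

8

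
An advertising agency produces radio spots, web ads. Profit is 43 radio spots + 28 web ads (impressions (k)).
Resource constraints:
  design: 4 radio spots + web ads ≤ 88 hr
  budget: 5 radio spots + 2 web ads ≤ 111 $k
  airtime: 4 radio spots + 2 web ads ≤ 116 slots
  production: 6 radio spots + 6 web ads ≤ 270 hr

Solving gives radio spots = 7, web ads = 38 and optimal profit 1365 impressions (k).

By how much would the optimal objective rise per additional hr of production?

3

At the optimum: design uses 66 of 88 (slack = 22); budget uses 111 of 111 (binding); airtime uses 104 of 116 (slack = 12); production uses 270 of 270 (binding).
By complementary slackness, y = 0 for the non-binding constraints.
The binding rows give the dual system: 5·y_budget + 6·y_production = 43 and 2·y_budget + 6·y_production = 28.
This yields shadow prices y_budget = 5, y_production = 3.
Shadow price of production = 3.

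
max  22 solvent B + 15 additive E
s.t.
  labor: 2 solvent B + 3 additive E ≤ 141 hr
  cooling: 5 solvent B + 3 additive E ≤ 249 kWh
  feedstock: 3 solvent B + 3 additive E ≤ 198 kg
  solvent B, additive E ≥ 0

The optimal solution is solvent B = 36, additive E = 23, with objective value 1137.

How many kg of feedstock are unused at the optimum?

21

feedstock used = 3·36 + 3·23 = 177; slack = 198 − 177 = 21.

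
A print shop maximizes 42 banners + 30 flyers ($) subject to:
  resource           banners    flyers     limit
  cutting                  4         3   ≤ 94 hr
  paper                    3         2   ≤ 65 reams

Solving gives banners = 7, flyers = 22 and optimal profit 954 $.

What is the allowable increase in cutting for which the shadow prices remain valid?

Binding constraints: cutting, paper. The basis is B = [[4,3],[3,2]] with det -1.
Per unit increase in cutting, x* moves by d = (-2, 3).
The basis stays optimal until banners reaches 0; allowable increase = 3.5 hr.

3.5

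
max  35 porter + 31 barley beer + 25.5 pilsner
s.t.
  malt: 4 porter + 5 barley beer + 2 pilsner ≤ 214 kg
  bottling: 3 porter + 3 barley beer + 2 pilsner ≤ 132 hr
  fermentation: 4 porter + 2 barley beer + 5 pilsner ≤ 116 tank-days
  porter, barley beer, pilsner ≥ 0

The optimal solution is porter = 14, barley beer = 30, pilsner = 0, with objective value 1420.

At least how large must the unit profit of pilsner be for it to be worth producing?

At the optimum: malt uses 206 of 214 (slack = 8); bottling uses 132 of 132 (binding); fermentation uses 116 of 116 (binding).
Since malt is not tight, its dual is 0.
Dual feasibility on the basic columns requires 3·y_bottling + 4·y_fermentation = 35, 3·y_bottling + 2·y_fermentation = 31.
→ y_bottling = 9 and y_fermentation = 2.
pilsner enters the basis when its profit ≥ yᵀa₃ = 9·2 + 2·5 = 28.

28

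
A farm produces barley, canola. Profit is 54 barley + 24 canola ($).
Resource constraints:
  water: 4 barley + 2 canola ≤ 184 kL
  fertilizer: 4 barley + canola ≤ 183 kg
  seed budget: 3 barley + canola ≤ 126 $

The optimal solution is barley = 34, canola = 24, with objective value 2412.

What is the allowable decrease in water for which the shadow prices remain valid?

16

Binding constraints: water, seed budget. The basis is B = [[4,2],[3,1]] with det -2.
Per unit decrease in water, x* moves by d = (0.5, -1.5).
The basis stays optimal until canola reaches 0; allowable decrease = 16 kL.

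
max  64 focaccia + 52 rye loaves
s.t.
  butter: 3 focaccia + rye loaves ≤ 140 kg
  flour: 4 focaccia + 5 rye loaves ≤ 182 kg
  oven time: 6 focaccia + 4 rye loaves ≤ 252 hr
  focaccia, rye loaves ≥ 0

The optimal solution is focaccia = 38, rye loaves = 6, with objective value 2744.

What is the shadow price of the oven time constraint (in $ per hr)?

Check each constraint at x*: butter 120/140 (slack 20); flour 182/182 (tight); oven time 252/252 (tight).
Slack constraints have shadow price 0 (complementary slackness).
From A_Bᵀ y = c: 4·y_flour + 6·y_oven time = 64; 5·y_flour + 4·y_oven time = 52.
Solving: y_flour = 4, y_oven time = 8.
Shadow price of oven time = 8.

8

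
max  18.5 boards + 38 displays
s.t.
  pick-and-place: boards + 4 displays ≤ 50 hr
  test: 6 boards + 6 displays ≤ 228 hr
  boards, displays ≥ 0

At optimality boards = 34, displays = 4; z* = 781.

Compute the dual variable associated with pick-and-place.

Check each constraint at x*: pick-and-place 50/50 (tight); test 228/228 (tight).
Dual feasibility on the basic columns requires 1·y_pick-and-place + 6·y_test = 18.5, 4·y_pick-and-place + 6·y_test = 38.
Solving: y_pick-and-place = 6.5, y_test = 2.
Shadow price of pick-and-place = 6.5.

6.5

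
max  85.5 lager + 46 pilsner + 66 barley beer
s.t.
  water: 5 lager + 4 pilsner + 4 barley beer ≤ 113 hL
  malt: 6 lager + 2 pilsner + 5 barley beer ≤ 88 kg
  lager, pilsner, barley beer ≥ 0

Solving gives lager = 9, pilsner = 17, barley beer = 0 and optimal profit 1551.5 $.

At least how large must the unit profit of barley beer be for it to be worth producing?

Check each constraint at x*: water 113/113 (tight); malt 88/88 (tight).
The binding rows give the dual system: 5·y_water + 6·y_malt = 85.5 and 4·y_water + 2·y_malt = 46.
→ y_water = 7.5 and y_malt = 8.
barley beer enters the basis when its profit ≥ yᵀa₃ = 7.5·4 + 8·5 = 70.

70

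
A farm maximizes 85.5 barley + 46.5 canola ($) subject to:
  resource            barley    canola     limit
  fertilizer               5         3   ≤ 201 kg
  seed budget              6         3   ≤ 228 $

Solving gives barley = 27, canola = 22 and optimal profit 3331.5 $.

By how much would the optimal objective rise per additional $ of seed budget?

8

At the optimum: fertilizer uses 201 of 201 (binding); seed budget uses 228 of 228 (binding).
From A_Bᵀ y = c: 5·y_fertilizer + 6·y_seed budget = 85.5; 3·y_fertilizer + 3·y_seed budget = 46.5.
→ y_fertilizer = 7.5 and y_seed budget = 8.
Shadow price of seed budget = 8.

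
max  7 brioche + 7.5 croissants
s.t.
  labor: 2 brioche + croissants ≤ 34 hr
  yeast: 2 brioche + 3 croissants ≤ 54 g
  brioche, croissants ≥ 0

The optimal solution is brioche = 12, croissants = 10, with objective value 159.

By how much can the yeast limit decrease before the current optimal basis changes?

20

Binding constraints: labor, yeast. The basis is B = [[2,1],[2,3]] with det 4.
Per unit decrease in yeast, x* moves by d = (0.25, -0.5).
The basis stays optimal until croissants reaches 0; allowable decrease = 20 g.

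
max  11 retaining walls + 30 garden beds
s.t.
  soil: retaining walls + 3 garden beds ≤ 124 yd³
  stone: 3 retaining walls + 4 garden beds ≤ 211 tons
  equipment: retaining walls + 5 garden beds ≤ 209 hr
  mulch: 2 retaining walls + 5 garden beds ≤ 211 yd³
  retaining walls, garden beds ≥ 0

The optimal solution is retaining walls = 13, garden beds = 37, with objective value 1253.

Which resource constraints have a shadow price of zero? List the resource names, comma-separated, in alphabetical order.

equipment, stone

soil: 124/124 (binding)
stone: 187/211 (slack 24)
equipment: 198/209 (slack 11)
mulch: 211/211 (binding)
By complementary slackness, a constraint with positive slack has shadow price 0 → equipment, stone.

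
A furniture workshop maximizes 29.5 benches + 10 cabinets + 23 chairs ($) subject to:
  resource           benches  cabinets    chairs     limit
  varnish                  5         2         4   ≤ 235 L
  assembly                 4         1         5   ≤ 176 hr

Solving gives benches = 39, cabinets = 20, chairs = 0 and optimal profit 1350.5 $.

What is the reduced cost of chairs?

At the optimum: varnish uses 235 of 235 (binding); assembly uses 176 of 176 (binding).
The binding rows give the dual system: 5·y_varnish + 4·y_assembly = 29.5 and 2·y_varnish + 1·y_assembly = 10.
This yields shadow prices y_varnish = 3.5, y_assembly = 3.
Reduced cost of chairs: c₃ − yᵀa₃ = 23 − (3.5·4 + 3·5) = 23 − 29 = -6.

-6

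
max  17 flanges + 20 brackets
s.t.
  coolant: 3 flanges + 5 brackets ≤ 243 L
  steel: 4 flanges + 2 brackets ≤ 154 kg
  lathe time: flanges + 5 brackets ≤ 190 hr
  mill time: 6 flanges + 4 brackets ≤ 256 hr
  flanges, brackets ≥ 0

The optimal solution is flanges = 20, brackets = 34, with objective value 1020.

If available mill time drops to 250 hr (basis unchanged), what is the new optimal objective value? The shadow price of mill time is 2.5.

1005

Δb = -6, so new z* = 1020 + (2.5)·(-6) = 1020 − 15 = 1005.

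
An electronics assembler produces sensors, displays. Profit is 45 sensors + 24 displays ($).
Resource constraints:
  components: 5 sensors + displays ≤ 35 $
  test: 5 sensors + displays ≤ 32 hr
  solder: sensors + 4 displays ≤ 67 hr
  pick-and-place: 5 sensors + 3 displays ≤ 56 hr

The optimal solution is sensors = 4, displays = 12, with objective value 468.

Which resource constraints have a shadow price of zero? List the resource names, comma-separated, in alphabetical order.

components, solder

components: 32/35 (slack 3)
test: 32/32 (binding)
solder: 52/67 (slack 15)
pick-and-place: 56/56 (binding)
By complementary slackness, a constraint with positive slack has shadow price 0 → components, solder.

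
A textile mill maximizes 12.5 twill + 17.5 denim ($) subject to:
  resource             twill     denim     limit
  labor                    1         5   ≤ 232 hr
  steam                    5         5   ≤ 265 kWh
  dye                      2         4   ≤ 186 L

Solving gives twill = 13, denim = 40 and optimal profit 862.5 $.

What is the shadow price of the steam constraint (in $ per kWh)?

Binding: steam and dye. Non-binding: labor (19 unused).
Since labor is not tight, its dual is 0.
From A_Bᵀ y = c: 5·y_steam + 2·y_dye = 12.5; 5·y_steam + 4·y_dye = 17.5.
Solving: y_steam = 1.5, y_dye = 2.5.
Shadow price of steam = 1.5.

1.5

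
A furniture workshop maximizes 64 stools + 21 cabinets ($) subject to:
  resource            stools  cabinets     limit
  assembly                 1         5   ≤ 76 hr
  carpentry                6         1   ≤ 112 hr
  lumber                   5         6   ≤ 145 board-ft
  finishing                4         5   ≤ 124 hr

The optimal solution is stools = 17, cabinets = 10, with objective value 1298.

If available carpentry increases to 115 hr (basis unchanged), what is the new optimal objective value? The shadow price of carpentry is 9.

1325

Δb = 3, so new z* = 1298 + (9)·(3) = 1298 + 27 = 1325.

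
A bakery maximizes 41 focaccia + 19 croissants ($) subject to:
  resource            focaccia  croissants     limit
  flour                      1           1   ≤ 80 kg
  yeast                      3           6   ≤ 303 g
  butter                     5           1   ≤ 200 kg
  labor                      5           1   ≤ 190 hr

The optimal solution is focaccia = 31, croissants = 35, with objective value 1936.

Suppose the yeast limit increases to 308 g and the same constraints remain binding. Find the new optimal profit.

1946

Check each constraint at x*: flour 66/80 (slack 14); yeast 303/303 (tight); butter 190/200 (slack 10); labor 190/190 (tight).
By complementary slackness, y = 0 for the non-binding constraints.
The binding rows give the dual system: 3·y_yeast + 5·y_labor = 41 and 6·y_yeast + 1·y_labor = 19.
→ y_yeast = 2 and y_labor = 7.
Δz = y_yeast·Δb = 2 × (5) = 10, so new z* = 1936 + 10 = 1946.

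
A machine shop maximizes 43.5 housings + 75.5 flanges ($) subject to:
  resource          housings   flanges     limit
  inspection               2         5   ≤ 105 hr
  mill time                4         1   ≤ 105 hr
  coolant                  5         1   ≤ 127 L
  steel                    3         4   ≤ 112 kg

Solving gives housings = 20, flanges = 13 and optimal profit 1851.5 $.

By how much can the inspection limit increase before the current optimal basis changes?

35

Binding constraints: inspection, steel. The basis is B = [[2,5],[3,4]] with det -7.
Per unit increase in inspection, x* moves by d = (-0.5714, 0.4286).
The basis stays optimal until housings reaches 0; allowable increase = 35 hr.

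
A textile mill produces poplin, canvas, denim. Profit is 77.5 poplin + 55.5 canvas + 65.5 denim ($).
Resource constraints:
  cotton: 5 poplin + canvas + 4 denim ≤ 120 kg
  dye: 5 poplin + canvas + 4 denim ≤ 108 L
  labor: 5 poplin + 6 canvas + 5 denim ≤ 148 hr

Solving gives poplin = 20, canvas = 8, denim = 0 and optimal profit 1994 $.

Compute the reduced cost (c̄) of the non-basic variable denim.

-4.5

Binding: dye and labor. Non-binding: cotton (12 unused).
Since cotton is not tight, its dual is 0.
From A_Bᵀ y = c: 5·y_dye + 5·y_labor = 77.5; 1·y_dye + 6·y_labor = 55.5.
Solving: y_dye = 7.5, y_labor = 8.
Reduced cost of denim: c₃ − yᵀa₃ = 65.5 − (7.5·4 + 8·5) = 65.5 − 70 = -4.5.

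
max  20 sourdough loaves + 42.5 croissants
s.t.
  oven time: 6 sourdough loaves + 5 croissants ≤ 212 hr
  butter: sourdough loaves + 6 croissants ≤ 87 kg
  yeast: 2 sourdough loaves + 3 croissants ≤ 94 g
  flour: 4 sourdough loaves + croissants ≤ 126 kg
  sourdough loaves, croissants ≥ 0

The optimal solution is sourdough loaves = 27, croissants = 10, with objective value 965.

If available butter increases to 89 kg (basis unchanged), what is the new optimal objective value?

Check each constraint at x*: oven time 212/212 (tight); butter 87/87 (tight); yeast 84/94 (slack 10); flour 118/126 (slack 8).
By complementary slackness, y = 0 for the non-binding constraints.
The binding rows give the dual system: 6·y_oven time + 1·y_butter = 20 and 5·y_oven time + 6·y_butter = 42.5.
→ y_oven time = 2.5 and y_butter = 5.
Δz = y_butter·Δb = 5 × (2) = 10, so new z* = 965 + 10 = 975.

975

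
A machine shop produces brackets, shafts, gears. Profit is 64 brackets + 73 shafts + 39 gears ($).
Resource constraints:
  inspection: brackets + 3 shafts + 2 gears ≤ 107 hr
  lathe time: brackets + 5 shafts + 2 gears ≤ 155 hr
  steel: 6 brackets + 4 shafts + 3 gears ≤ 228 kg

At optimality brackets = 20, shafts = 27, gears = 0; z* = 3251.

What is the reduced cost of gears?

-3.5

At the optimum: inspection uses 101 of 107 (slack = 6); lathe time uses 155 of 155 (binding); steel uses 228 of 228 (binding).
By complementary slackness, y = 0 for the non-binding constraint.
The binding rows give the dual system: 1·y_lathe time + 6·y_steel = 64 and 5·y_lathe time + 4·y_steel = 73.
This yields shadow prices y_lathe time = 7, y_steel = 9.5.
Reduced cost of gears: c₃ − yᵀa₃ = 39 − (7·2 + 9.5·3) = 39 − 42.5 = -3.5.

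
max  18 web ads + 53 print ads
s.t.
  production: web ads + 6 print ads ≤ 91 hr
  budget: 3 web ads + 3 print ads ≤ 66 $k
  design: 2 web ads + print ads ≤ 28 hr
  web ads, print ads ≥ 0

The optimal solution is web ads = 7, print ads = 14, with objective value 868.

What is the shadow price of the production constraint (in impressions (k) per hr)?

Check each constraint at x*: production 91/91 (tight); budget 63/66 (slack 3); design 28/28 (tight).
Since budget is not tight, its dual is 0.
The binding rows give the dual system: 1·y_production + 2·y_design = 18 and 6·y_production + 1·y_design = 53.
This yields shadow prices y_production = 8, y_design = 5.
Shadow price of production = 8.

8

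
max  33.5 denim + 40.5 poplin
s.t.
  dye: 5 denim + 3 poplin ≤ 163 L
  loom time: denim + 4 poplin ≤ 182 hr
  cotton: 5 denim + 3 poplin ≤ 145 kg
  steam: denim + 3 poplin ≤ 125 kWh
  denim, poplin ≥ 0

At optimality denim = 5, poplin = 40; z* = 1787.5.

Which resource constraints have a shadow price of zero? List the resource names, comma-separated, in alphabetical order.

dye: 145/163 (slack 18)
loom time: 165/182 (slack 17)
cotton: 145/145 (binding)
steam: 125/125 (binding)
By complementary slackness, a constraint with positive slack has shadow price 0 → dye, loom time.

dye, loom time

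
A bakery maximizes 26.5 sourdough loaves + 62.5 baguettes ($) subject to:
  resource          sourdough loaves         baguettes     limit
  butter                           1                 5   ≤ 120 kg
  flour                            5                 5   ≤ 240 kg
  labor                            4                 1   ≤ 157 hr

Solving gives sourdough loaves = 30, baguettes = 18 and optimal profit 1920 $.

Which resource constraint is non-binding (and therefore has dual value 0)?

labor

butter: 120/120 (binding)
flour: 240/240 (binding)
labor: 138/157 (slack 19)
By complementary slackness, a constraint with positive slack has shadow price 0 → labor.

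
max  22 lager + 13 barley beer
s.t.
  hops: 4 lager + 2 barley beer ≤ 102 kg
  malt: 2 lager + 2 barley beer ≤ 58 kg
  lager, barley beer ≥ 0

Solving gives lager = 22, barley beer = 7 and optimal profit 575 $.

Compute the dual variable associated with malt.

Check each constraint at x*: hops 102/102 (tight); malt 58/58 (tight).
The binding rows give the dual system: 4·y_hops + 2·y_malt = 22 and 2·y_hops + 2·y_malt = 13.
→ y_hops = 4.5 and y_malt = 2.
Shadow price of malt = 2.

2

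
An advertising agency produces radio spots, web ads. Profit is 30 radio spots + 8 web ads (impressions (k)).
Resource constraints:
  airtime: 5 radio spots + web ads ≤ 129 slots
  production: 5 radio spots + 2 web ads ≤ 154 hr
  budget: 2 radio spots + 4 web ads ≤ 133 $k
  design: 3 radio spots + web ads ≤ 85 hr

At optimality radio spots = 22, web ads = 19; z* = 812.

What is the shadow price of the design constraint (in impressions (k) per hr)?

Check each constraint at x*: airtime 129/129 (tight); production 148/154 (slack 6); budget 120/133 (slack 13); design 85/85 (tight).
By complementary slackness, y = 0 for the non-binding constraints.
The binding rows give the dual system: 5·y_airtime + 3·y_design = 30 and 1·y_airtime + 1·y_design = 8.
→ y_airtime = 3 and y_design = 5.
Shadow price of design = 5.

5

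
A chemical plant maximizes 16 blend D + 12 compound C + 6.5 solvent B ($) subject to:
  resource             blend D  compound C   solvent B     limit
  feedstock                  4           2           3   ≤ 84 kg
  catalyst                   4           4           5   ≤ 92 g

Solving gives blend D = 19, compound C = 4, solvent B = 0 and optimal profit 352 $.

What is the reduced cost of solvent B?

At the optimum: feedstock uses 84 of 84 (binding); catalyst uses 92 of 92 (binding).
Dual feasibility on the basic columns requires 4·y_feedstock + 4·y_catalyst = 16, 2·y_feedstock + 4·y_catalyst = 12.
Solving: y_feedstock = 2, y_catalyst = 2.
Reduced cost of solvent B: c₃ − yᵀa₃ = 6.5 − (2·3 + 2·5) = 6.5 − 16 = -9.5.

-9.5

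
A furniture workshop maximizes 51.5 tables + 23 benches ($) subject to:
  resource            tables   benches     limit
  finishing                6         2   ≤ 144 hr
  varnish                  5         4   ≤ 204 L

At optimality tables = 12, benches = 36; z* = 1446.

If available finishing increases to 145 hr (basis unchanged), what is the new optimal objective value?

1452.5

Check each constraint at x*: finishing 144/144 (tight); varnish 204/204 (tight).
From A_Bᵀ y = c: 6·y_finishing + 5·y_varnish = 51.5; 2·y_finishing + 4·y_varnish = 23.
Solving: y_finishing = 6.5, y_varnish = 2.5.
Δz = y_finishing·Δb = 6.5 × (1) = 6.5, so new z* = 1446 + 6.5 = 1452.5.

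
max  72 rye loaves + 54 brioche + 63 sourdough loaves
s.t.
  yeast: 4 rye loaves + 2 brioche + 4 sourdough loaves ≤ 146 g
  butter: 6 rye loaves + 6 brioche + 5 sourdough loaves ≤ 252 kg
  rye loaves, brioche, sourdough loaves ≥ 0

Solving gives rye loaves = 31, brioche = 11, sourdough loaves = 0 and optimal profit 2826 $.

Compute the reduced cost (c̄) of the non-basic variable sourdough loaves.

-3

Check each constraint at x*: yeast 146/146 (tight); butter 252/252 (tight).
The binding rows give the dual system: 4·y_yeast + 6·y_butter = 72 and 2·y_yeast + 6·y_butter = 54.
Solving: y_yeast = 9, y_butter = 6.
Reduced cost of sourdough loaves: c₃ − yᵀa₃ = 63 − (9·4 + 6·5) = 63 − 66 = -3.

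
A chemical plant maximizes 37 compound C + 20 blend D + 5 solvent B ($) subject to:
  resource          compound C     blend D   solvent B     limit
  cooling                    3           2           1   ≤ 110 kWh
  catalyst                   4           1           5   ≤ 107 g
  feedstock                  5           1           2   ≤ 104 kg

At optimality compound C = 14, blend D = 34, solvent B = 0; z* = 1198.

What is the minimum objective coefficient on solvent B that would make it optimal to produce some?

Check each constraint at x*: cooling 110/110 (tight); catalyst 90/107 (slack 17); feedstock 104/104 (tight).
Slack constraints have shadow price 0 (complementary slackness).
The binding rows give the dual system: 3·y_cooling + 5·y_feedstock = 37 and 2·y_cooling + 1·y_feedstock = 20.
Solving: y_cooling = 9, y_feedstock = 2.
solvent B enters the basis when its profit ≥ yᵀa₃ = 9·1 + 2·2 = 13.

13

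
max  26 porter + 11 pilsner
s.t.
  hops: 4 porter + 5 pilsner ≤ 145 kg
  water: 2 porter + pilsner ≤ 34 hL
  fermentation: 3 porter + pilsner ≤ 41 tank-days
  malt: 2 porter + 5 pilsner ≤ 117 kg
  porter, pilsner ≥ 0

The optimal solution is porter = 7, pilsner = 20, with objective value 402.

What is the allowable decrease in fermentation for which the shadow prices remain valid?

0.375

Binding constraints: water, fermentation. The basis is B = [[2,1],[3,1]] with det -1.
Per unit decrease in fermentation, x* moves by d = (-1, 2).
The basis stays optimal until malt becomes binding; allowable decrease = 0.375 tank-days.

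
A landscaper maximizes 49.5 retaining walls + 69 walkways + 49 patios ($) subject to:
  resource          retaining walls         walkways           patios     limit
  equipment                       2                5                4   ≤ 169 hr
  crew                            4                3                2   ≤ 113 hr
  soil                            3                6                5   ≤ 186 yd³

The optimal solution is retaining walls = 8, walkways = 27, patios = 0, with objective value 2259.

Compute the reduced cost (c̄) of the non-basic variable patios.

At the optimum: equipment uses 151 of 169 (slack = 18); crew uses 113 of 113 (binding); soil uses 186 of 186 (binding).
By complementary slackness, y = 0 for the non-binding constraint.
Dual feasibility on the basic columns requires 4·y_crew + 3·y_soil = 49.5, 3·y_crew + 6·y_soil = 69.
Solving: y_crew = 6, y_soil = 8.5.
Reduced cost of patios: c₃ − yᵀa₃ = 49 − (6·2 + 8.5·5) = 49 − 54.5 = -5.5.

-5.5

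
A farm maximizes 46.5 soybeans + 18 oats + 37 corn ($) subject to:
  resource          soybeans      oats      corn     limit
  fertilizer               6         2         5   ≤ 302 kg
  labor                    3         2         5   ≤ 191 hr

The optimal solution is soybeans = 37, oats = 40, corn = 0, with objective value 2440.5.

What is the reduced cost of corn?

Both fertilizer and labor are binding at x*.
From A_Bᵀ y = c: 6·y_fertilizer + 3·y_labor = 46.5; 2·y_fertilizer + 2·y_labor = 18.
Solving: y_fertilizer = 6.5, y_labor = 2.5.
Reduced cost of corn: c₃ − yᵀa₃ = 37 − (6.5·5 + 2.5·5) = 37 − 45 = -8.

-8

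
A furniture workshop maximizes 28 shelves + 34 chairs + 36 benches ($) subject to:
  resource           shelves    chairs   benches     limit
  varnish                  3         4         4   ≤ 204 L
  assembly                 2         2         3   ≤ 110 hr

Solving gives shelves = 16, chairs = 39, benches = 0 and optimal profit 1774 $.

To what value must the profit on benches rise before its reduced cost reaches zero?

Check each constraint at x*: varnish 204/204 (tight); assembly 110/110 (tight).
The binding rows give the dual system: 3·y_varnish + 2·y_assembly = 28 and 4·y_varnish + 2·y_assembly = 34.
Solving: y_varnish = 6, y_assembly = 5.
benches enters the basis when its profit ≥ yᵀa₃ = 6·4 + 5·3 = 39.

39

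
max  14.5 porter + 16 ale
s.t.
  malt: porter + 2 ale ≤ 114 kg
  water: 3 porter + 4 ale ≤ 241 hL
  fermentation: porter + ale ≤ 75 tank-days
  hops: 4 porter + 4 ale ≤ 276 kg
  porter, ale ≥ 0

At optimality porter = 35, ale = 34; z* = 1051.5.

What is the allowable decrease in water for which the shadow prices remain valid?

34

Binding constraints: water, hops. The basis is B = [[3,4],[4,4]] with det -4.
Per unit decrease in water, x* moves by d = (1, -1).
The basis stays optimal until ale reaches 0; allowable decrease = 34 hL.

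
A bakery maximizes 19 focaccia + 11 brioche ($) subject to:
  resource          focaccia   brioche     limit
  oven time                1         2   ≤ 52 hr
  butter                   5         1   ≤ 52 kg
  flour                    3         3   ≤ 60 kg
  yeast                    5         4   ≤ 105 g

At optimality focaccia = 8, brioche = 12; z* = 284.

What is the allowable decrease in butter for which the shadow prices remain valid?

32

Binding constraints: butter, flour. The basis is B = [[5,1],[3,3]] with det 12.
Per unit decrease in butter, x* moves by d = (-0.25, 0.25).
The basis stays optimal until focaccia reaches 0; allowable decrease = 32 kg.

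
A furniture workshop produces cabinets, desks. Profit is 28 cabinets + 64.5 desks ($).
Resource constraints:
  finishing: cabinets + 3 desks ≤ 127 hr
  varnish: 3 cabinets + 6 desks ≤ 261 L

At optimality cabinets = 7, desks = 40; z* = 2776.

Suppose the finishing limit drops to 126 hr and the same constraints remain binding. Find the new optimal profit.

Both finishing and varnish are binding at x*.
The binding rows give the dual system: 1·y_finishing + 3·y_varnish = 28 and 3·y_finishing + 6·y_varnish = 64.5.
→ y_finishing = 8.5 and y_varnish = 6.5.
Δz = y_finishing·Δb = 8.5 × (-1) = -8.5, so new z* = 2776 − 8.5 = 2767.5.

2767.5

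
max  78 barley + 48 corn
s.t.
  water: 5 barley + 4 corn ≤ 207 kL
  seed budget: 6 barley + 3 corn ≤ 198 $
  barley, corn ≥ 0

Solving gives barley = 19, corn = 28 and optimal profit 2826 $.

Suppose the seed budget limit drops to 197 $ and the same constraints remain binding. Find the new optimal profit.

Check each constraint at x*: water 207/207 (tight); seed budget 198/198 (tight).
From A_Bᵀ y = c: 5·y_water + 6·y_seed budget = 78; 4·y_water + 3·y_seed budget = 48.
This yields shadow prices y_water = 6, y_seed budget = 8.
Δz = y_seed budget·Δb = 8 × (-1) = -8, so new z* = 2826 − 8 = 2818.

2818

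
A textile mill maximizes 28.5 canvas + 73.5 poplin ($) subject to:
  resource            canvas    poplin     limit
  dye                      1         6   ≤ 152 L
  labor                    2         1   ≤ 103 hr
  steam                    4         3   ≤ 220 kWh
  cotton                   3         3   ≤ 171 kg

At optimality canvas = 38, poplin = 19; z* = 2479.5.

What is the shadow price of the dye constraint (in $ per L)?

9

At the optimum: dye uses 152 of 152 (binding); labor uses 95 of 103 (slack = 8); steam uses 209 of 220 (slack = 11); cotton uses 171 of 171 (binding).
Since labor, steam are not tight, their duals are 0.
The binding rows give the dual system: 1·y_dye + 3·y_cotton = 28.5 and 6·y_dye + 3·y_cotton = 73.5.
This yields shadow prices y_dye = 9, y_cotton = 6.5.
Shadow price of dye = 9.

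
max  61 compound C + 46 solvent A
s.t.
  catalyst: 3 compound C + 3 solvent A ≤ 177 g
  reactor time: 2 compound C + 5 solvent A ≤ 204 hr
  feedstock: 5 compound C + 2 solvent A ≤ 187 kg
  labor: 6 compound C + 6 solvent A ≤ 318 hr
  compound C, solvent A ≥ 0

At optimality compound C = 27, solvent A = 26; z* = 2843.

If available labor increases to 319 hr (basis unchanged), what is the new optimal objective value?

2849

At the optimum: catalyst uses 159 of 177 (slack = 18); reactor time uses 184 of 204 (slack = 20); feedstock uses 187 of 187 (binding); labor uses 318 of 318 (binding).
By complementary slackness, y = 0 for the non-binding constraints.
Dual feasibility on the basic columns requires 5·y_feedstock + 6·y_labor = 61, 2·y_feedstock + 6·y_labor = 46.
This yields shadow prices y_feedstock = 5, y_labor = 6.
Δz = y_labor·Δb = 6 × (1) = 6, so new z* = 2843 + 6 = 2849.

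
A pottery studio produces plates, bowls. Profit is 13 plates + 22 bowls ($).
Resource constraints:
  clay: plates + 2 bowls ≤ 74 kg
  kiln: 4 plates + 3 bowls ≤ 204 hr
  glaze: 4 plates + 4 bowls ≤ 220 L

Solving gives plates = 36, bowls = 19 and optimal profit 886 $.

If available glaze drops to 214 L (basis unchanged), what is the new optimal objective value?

At the optimum: clay uses 74 of 74 (binding); kiln uses 201 of 204 (slack = 3); glaze uses 220 of 220 (binding).
Since kiln is not tight, its dual is 0.
Dual feasibility on the basic columns requires 1·y_clay + 4·y_glaze = 13, 2·y_clay + 4·y_glaze = 22.
Solving: y_clay = 9, y_glaze = 1.
Δz = y_glaze·Δb = 1 × (-6) = -6, so new z* = 886 − 6 = 880.

880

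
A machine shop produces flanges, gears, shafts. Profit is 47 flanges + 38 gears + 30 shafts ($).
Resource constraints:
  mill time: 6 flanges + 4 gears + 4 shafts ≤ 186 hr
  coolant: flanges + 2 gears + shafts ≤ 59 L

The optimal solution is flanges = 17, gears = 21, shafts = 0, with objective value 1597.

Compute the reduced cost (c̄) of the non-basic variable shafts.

At the optimum: mill time uses 186 of 186 (binding); coolant uses 59 of 59 (binding).
The binding rows give the dual system: 6·y_mill time + 1·y_coolant = 47 and 4·y_mill time + 2·y_coolant = 38.
→ y_mill time = 7 and y_coolant = 5.
Reduced cost of shafts: c₃ − yᵀa₃ = 30 − (7·4 + 5·1) = 30 − 33 = -3.

-3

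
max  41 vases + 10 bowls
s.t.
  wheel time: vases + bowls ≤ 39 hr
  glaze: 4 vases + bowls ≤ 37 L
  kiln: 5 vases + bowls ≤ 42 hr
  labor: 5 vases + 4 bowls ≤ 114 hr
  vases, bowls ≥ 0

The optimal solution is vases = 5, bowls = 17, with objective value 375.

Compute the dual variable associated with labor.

0

At the optimum: wheel time uses 22 of 39 (slack = 17); glaze uses 37 of 37 (binding); kiln uses 42 of 42 (binding); labor uses 93 of 114 (slack = 21).
Slack constraints have shadow price 0 (complementary slackness).
From A_Bᵀ y = c: 4·y_glaze + 5·y_kiln = 41; 1·y_glaze + 1·y_kiln = 10.
Solving: y_glaze = 9, y_kiln = 1.
Shadow price of labor = 0.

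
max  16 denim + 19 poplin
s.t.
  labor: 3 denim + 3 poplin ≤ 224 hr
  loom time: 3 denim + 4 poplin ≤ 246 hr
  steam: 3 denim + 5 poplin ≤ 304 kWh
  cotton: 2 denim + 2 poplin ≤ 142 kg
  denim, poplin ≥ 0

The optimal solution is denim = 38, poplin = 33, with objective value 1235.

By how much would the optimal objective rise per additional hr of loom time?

3

Check each constraint at x*: labor 213/224 (slack 11); loom time 246/246 (tight); steam 279/304 (slack 25); cotton 142/142 (tight).
By complementary slackness, y = 0 for the non-binding constraints.
The binding rows give the dual system: 3·y_loom time + 2·y_cotton = 16 and 4·y_loom time + 2·y_cotton = 19.
This yields shadow prices y_loom time = 3, y_cotton = 3.5.
Shadow price of loom time = 3.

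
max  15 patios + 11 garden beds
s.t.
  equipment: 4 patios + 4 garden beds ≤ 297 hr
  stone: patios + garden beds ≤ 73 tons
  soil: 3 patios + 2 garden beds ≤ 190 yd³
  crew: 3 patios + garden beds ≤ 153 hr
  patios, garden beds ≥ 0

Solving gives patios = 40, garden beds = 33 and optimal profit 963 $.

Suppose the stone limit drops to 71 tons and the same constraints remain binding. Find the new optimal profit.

945

Check each constraint at x*: equipment 292/297 (slack 5); stone 73/73 (tight); soil 186/190 (slack 4); crew 153/153 (tight).
Slack constraints have shadow price 0 (complementary slackness).
From A_Bᵀ y = c: 1·y_stone + 3·y_crew = 15; 1·y_stone + 1·y_crew = 11.
This yields shadow prices y_stone = 9, y_crew = 2.
Δz = y_stone·Δb = 9 × (-2) = -18, so new z* = 963 − 18 = 945.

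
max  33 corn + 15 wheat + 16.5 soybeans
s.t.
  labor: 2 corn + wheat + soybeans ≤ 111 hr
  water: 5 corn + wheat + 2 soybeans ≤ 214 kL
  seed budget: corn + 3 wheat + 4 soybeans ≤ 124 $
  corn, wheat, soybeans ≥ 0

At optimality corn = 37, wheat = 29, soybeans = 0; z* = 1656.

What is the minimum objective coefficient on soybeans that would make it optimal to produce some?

Check each constraint at x*: labor 103/111 (slack 8); water 214/214 (tight); seed budget 124/124 (tight).
Slack constraints have shadow price 0 (complementary slackness).
From A_Bᵀ y = c: 5·y_water + 1·y_seed budget = 33; 1·y_water + 3·y_seed budget = 15.
→ y_water = 6 and y_seed budget = 3.
soybeans enters the basis when its profit ≥ yᵀa₃ = 6·2 + 3·4 = 24.

24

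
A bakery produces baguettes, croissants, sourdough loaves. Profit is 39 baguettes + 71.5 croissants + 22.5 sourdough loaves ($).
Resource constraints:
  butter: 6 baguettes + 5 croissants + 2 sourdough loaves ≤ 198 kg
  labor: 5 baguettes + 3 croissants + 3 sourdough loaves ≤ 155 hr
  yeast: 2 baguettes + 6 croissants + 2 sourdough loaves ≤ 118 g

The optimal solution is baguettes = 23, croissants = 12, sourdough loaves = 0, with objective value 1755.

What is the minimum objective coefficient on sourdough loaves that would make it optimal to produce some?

25

At the optimum: butter uses 198 of 198 (binding); labor uses 151 of 155 (slack = 4); yeast uses 118 of 118 (binding).
By complementary slackness, y = 0 for the non-binding constraint.
The binding rows give the dual system: 6·y_butter + 2·y_yeast = 39 and 5·y_butter + 6·y_yeast = 71.5.
Solving: y_butter = 3.5, y_yeast = 9.
sourdough loaves enters the basis when its profit ≥ yᵀa₃ = 3.5·2 + 9·2 = 25.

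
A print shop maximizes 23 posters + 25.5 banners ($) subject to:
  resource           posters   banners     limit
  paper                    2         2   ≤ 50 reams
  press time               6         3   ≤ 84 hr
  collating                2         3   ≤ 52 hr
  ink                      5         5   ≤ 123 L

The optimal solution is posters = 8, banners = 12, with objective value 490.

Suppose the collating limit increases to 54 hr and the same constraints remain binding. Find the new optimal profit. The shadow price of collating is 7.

Δb = 2, so new z* = 490 + (7)·(2) = 490 + 14 = 504.

504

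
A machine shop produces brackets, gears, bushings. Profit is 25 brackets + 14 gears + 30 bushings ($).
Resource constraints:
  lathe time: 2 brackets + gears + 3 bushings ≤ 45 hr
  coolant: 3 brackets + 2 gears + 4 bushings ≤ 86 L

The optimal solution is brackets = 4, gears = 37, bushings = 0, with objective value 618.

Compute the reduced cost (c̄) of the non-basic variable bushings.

Check each constraint at x*: lathe time 45/45 (tight); coolant 86/86 (tight).
The binding rows give the dual system: 2·y_lathe time + 3·y_coolant = 25 and 1·y_lathe time + 2·y_coolant = 14.
This yields shadow prices y_lathe time = 8, y_coolant = 3.
Reduced cost of bushings: c₃ − yᵀa₃ = 30 − (8·3 + 3·4) = 30 − 36 = -6.

-6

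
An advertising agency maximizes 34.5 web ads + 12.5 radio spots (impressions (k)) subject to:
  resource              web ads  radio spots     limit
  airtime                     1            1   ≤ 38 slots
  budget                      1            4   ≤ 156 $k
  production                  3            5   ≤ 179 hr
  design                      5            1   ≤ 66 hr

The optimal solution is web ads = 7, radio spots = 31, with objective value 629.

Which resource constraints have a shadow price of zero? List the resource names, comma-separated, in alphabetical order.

budget, production

airtime: 38/38 (binding)
budget: 131/156 (slack 25)
production: 176/179 (slack 3)
design: 66/66 (binding)
By complementary slackness, a constraint with positive slack has shadow price 0 → budget, production.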